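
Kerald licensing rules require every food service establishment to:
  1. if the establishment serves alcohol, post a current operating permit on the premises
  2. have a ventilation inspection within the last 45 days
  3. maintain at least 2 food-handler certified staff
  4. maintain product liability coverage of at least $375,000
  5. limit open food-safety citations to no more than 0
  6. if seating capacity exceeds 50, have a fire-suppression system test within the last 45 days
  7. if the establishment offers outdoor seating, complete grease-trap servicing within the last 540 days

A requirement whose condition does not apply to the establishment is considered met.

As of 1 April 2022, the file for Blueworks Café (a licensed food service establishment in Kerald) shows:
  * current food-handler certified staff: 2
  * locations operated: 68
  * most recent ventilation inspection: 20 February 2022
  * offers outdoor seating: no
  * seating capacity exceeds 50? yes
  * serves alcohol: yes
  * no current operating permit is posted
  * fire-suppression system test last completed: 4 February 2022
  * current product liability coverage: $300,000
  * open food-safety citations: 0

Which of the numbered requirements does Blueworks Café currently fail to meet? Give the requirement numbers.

1. condition 'serves alcohol' holds; current operating permit absent → not met
2. ventilation inspection 40 days ago vs limit 45 → met
3. food-handler certified staff 2 ≥ 2 → met
4. product liability coverage $300,000 < $375,000 → not met
5. open food-safety citations 0 ≤ 0 → met
6. condition 'seating capacity exceeds 50' holds; fire-suppression system test 56 days ago vs limit 45 → not met
7. condition 'offers outdoor seating' does not hold → requirement n/a → met
Not met: 1, 4, 6

1, 4, 6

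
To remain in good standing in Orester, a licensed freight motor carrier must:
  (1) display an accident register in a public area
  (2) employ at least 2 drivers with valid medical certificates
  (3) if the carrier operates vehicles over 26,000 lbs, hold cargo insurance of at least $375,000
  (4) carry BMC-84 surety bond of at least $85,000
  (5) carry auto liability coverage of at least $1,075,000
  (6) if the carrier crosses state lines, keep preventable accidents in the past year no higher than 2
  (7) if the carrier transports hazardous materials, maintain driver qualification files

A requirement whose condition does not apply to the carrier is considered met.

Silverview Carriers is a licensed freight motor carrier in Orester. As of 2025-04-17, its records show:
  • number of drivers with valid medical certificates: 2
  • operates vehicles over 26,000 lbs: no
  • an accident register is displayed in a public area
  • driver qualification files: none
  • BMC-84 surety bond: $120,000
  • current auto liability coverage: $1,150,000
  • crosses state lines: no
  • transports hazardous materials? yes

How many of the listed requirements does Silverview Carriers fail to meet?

1

1. accident register present → met
2. drivers with valid medical certificates 2 ≥ 2 → met
3. condition 'operates vehicles over 26,000 lbs' does not hold → requirement n/a → met
4. BMC-84 surety bond $120,000 ≥ $85,000 → met
5. auto liability coverage $1,150,000 ≥ $1,075,000 → met
6. condition 'crosses state lines' does not hold → requirement n/a → met
7. condition 'transports hazardous materials' holds; driver qualification files absent → not met
Not met: 1 of 7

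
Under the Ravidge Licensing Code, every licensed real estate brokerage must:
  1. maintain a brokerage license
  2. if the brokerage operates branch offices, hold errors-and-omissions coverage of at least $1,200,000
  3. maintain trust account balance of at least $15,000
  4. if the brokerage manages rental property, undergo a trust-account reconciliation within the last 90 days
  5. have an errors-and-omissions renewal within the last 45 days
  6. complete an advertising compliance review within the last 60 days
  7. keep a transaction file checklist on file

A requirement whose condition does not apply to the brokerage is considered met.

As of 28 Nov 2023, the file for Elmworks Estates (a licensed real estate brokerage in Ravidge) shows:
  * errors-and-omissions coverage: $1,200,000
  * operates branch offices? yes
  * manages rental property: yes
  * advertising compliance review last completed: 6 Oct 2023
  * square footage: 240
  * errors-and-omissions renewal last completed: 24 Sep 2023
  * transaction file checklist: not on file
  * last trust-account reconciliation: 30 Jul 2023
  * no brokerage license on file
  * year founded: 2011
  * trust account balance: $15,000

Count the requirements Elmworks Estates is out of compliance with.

1. brokerage license absent → not met
2. condition 'operates branch offices' holds; errors-and-omissions coverage $1,200,000 ≥ $1,200,000 → met
3. trust account balance $15,000 ≥ $15,000 → met
4. condition 'manages rental property' holds; trust-account reconciliation 121 days ago vs limit 90 → not met
5. errors-and-omissions renewal 65 days ago vs limit 45 → not met
6. advertising compliance review 53 days ago vs limit 60 → met
7. transaction file checklist absent → not met
Not met: 4 of 7

4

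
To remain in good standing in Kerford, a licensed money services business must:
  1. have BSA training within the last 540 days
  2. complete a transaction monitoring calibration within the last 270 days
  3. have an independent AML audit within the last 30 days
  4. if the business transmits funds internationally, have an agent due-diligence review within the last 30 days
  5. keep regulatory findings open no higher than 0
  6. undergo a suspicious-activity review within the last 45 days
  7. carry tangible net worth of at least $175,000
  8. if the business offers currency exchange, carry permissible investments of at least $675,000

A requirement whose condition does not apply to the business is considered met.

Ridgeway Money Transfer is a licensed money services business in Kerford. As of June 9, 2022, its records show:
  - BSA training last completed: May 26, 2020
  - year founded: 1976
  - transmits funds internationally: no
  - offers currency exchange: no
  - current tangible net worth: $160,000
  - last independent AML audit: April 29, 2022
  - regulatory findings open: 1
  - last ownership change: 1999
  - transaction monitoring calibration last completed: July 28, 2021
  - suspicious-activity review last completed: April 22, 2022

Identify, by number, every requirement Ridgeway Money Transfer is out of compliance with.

1. BSA training 744 days ago vs limit 540 → not met
2. transaction monitoring calibration 316 days ago vs limit 270 → not met
3. independent AML audit 41 days ago vs limit 30 → not met
4. condition 'transmits funds internationally' does not hold → requirement n/a → met
5. regulatory findings open 1 > 0 → not met
6. suspicious-activity review 48 days ago vs limit 45 → not met
7. tangible net worth $160,000 < $175,000 → not met
8. condition 'offers currency exchange' does not hold → requirement n/a → met
Not met: 1, 2, 3, 5, 6, 7

1, 2, 3, 5, 6, 7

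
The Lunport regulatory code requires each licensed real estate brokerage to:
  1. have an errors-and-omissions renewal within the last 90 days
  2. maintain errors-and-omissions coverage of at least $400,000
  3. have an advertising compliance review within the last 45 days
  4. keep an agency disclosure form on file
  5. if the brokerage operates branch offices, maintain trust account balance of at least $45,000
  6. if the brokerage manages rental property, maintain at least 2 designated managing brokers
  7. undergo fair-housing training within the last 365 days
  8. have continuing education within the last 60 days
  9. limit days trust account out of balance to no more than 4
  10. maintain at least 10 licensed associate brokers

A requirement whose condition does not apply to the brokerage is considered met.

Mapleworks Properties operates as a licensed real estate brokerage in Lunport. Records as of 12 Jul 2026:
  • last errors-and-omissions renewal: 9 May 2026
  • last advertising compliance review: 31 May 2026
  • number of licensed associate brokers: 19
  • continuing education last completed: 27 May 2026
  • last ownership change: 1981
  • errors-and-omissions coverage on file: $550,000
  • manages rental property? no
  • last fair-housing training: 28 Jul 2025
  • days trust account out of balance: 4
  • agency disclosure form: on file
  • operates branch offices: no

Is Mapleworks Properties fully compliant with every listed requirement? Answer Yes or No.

1. errors-and-omissions renewal 64 days ago vs limit 90 → met
2. errors-and-omissions coverage $550,000 ≥ $400,000 → met
3. advertising compliance review 42 days ago vs limit 45 → met
4. agency disclosure form present → met
5. condition 'operates branch offices' does not hold → requirement n/a → met
6. condition 'manages rental property' does not hold → requirement n/a → met
7. fair-housing training 349 days ago vs limit 365 → met
8. continuing education 46 days ago vs limit 60 → met
9. days trust account out of balance 4 ≤ 4 → met
10. licensed associate brokers 19 ≥ 10 → met
All met.

Yes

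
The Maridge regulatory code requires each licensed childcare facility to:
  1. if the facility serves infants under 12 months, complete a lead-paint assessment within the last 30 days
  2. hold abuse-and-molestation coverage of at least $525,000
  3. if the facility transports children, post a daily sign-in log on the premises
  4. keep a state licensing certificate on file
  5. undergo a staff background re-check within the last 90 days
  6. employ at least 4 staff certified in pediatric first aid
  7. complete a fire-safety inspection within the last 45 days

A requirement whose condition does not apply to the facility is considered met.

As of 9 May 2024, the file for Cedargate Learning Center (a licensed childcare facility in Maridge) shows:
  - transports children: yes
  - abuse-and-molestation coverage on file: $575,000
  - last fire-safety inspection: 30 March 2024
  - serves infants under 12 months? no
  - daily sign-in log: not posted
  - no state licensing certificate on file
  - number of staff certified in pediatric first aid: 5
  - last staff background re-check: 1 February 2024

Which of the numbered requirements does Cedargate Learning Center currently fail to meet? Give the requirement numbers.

1. condition 'serves infants under 12 months' does not hold → requirement n/a → met
2. abuse-and-molestation coverage $575,000 ≥ $525,000 → met
3. condition 'transports children' holds; daily sign-in log absent → not met
4. state licensing certificate absent → not met
5. staff background re-check 98 days ago vs limit 90 → not met
6. staff certified in pediatric first aid 5 ≥ 4 → met
7. fire-safety inspection 40 days ago vs limit 45 → met
Not met: 3, 4, 5

3, 4, 5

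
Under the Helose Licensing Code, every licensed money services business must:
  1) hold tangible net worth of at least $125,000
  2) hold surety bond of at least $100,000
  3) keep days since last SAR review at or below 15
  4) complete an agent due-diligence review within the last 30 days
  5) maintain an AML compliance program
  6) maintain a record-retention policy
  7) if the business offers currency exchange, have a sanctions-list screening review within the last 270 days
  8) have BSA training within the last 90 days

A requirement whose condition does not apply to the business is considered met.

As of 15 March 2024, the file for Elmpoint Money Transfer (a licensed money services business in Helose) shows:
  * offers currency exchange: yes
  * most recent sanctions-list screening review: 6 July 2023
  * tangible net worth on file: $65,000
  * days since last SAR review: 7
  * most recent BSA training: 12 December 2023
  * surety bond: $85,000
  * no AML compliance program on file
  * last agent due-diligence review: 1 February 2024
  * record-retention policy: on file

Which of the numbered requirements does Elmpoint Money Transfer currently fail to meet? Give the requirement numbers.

1, 2, 4, 5, 8

1. tangible net worth $65,000 < $125,000 → not met
2. surety bond $85,000 < $100,000 → not met
3. days since last SAR review 7 ≤ 15 → met
4. agent due-diligence review 43 days ago vs limit 30 → not met
5. AML compliance program absent → not met
6. record-retention policy present → met
7. condition 'offers currency exchange' holds; sanctions-list screening review 253 days ago vs limit 270 → met
8. BSA training 94 days ago vs limit 90 → not met
Not met: 1, 2, 4, 5, 8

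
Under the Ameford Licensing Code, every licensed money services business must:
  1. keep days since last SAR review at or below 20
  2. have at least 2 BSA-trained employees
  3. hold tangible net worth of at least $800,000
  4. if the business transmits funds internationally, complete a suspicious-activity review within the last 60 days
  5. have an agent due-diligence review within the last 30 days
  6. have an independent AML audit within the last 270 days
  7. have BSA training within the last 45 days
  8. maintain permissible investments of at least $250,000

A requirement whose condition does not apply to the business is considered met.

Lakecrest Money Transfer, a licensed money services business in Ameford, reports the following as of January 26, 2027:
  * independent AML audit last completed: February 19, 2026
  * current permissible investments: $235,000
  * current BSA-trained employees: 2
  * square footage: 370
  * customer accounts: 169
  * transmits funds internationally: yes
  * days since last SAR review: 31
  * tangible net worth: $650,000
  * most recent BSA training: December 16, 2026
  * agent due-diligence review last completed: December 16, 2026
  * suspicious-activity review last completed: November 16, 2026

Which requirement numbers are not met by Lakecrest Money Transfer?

1, 3, 4, 5, 6, 8

1. days since last SAR review 31 > 20 → not met
2. BSA-trained employees 2 ≥ 2 → met
3. tangible net worth $650,000 < $800,000 → not met
4. condition 'transmits funds internationally' holds; suspicious-activity review 71 days ago vs limit 60 → not met
5. agent due-diligence review 41 days ago vs limit 30 → not met
6. independent AML audit 341 days ago vs limit 270 → not met
7. BSA training 41 days ago vs limit 45 → met
8. permissible investments $235,000 < $250,000 → not met
Not met: 1, 3, 4, 5, 6, 8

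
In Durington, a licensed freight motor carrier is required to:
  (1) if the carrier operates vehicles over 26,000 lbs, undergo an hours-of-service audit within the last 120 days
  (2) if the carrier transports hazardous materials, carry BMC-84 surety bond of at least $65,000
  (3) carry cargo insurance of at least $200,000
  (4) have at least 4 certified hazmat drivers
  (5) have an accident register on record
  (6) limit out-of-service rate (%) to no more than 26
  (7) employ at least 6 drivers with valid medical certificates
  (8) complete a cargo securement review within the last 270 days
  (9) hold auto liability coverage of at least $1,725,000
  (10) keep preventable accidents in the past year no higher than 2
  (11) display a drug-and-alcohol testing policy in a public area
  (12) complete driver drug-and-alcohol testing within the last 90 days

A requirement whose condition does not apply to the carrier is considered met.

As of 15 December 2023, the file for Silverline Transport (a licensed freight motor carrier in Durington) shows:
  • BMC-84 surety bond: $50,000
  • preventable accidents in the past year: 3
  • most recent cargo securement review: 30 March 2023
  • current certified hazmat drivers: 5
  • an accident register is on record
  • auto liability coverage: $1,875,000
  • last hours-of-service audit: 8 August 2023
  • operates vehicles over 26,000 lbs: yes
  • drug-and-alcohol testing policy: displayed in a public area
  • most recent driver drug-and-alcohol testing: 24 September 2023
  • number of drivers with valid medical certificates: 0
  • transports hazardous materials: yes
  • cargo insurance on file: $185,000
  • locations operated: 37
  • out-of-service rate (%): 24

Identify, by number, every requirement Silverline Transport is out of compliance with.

1, 2, 3, 7, 10

1. condition 'operates vehicles over 26,000 lbs' holds; hours-of-service audit 129 days ago vs limit 120 → not met
2. condition 'transports hazardous materials' holds; BMC-84 surety bond $50,000 < $65,000 → not met
3. cargo insurance $185,000 < $200,000 → not met
4. certified hazmat drivers 5 ≥ 4 → met
5. accident register present → met
6. out-of-service rate (%) 24 ≤ 26 → met
7. drivers with valid medical certificates 0 < 6 → not met
8. cargo securement review 260 days ago vs limit 270 → met
9. auto liability coverage $1,875,000 ≥ $1,725,000 → met
10. preventable accidents in the past year 3 > 2 → not met
11. drug-and-alcohol testing policy present → met
12. driver drug-and-alcohol testing 82 days ago vs limit 90 → met
Not met: 1, 2, 3, 7, 10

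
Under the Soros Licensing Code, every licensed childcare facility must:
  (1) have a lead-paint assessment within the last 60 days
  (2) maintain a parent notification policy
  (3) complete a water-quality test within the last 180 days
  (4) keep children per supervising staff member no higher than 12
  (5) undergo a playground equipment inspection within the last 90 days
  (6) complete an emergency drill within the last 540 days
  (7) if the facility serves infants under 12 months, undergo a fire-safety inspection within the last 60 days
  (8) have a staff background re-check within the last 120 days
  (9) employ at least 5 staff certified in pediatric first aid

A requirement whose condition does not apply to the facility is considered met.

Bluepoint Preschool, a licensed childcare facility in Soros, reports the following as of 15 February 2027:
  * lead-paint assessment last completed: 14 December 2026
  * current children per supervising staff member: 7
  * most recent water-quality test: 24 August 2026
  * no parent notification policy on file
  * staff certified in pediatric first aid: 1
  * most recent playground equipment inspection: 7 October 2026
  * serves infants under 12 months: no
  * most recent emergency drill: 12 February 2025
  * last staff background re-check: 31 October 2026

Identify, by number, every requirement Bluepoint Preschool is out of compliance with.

1, 2, 5, 6, 9

1. lead-paint assessment 63 days ago vs limit 60 → not met
2. parent notification policy absent → not met
3. water-quality test 175 days ago vs limit 180 → met
4. children per supervising staff member 7 ≤ 12 → met
5. playground equipment inspection 131 days ago vs limit 90 → not met
6. emergency drill 733 days ago vs limit 540 → not met
7. condition 'serves infants under 12 months' does not hold → requirement n/a → met
8. staff background re-check 107 days ago vs limit 120 → met
9. staff certified in pediatric first aid 1 < 5 → not met
Not met: 1, 2, 5, 6, 9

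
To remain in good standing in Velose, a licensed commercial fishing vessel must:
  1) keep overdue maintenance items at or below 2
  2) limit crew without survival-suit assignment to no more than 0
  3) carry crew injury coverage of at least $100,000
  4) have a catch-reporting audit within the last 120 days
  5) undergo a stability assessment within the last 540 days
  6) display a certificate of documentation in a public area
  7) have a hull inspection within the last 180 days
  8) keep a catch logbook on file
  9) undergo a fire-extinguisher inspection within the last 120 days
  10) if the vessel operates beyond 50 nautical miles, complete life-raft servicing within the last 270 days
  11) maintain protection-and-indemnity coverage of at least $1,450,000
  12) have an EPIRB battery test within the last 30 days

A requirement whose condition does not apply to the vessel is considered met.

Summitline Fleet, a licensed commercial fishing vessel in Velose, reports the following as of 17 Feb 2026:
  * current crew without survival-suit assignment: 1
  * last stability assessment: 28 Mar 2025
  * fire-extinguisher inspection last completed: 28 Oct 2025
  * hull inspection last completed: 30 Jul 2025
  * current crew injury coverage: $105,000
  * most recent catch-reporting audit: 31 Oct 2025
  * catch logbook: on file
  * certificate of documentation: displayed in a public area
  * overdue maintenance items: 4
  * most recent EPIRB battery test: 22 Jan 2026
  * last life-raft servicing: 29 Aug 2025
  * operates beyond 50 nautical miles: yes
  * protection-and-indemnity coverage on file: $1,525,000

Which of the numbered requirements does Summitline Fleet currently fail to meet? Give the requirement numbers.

1. overdue maintenance items 4 > 2 → not met
2. crew without survival-suit assignment 1 > 0 → not met
3. crew injury coverage $105,000 ≥ $100,000 → met
4. catch-reporting audit 109 days ago vs limit 120 → met
5. stability assessment 326 days ago vs limit 540 → met
6. certificate of documentation present → met
7. hull inspection 202 days ago vs limit 180 → not met
8. catch logbook present → met
9. fire-extinguisher inspection 112 days ago vs limit 120 → met
10. condition 'operates beyond 50 nautical miles' holds; life-raft servicing 172 days ago vs limit 270 → met
11. protection-and-indemnity coverage $1,525,000 ≥ $1,450,000 → met
12. EPIRB battery test 26 days ago vs limit 30 → met
Not met: 1, 2, 7

1, 2, 7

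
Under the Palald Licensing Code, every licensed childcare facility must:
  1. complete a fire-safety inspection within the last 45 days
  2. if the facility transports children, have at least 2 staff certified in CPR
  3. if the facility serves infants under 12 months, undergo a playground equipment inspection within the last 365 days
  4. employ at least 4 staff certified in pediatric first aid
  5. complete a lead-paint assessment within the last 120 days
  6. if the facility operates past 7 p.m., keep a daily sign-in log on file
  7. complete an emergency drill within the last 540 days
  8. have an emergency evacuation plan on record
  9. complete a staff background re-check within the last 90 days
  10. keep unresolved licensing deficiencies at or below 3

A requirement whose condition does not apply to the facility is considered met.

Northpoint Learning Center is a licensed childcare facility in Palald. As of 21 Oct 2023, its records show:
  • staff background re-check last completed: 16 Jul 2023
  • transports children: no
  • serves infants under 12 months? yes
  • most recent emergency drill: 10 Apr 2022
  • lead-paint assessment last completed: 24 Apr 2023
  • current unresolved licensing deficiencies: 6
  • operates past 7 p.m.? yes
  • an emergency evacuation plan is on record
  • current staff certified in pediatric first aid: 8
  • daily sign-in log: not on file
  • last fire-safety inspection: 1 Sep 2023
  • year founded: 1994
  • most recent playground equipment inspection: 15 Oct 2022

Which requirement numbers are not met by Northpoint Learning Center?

1. fire-safety inspection 50 days ago vs limit 45 → not met
2. condition 'transports children' does not hold → requirement n/a → met
3. condition 'serves infants under 12 months' holds; playground equipment inspection 371 days ago vs limit 365 → not met
4. staff certified in pediatric first aid 8 ≥ 4 → met
5. lead-paint assessment 180 days ago vs limit 120 → not met
6. condition 'operates past 7 p.m.' holds; daily sign-in log absent → not met
7. emergency drill 559 days ago vs limit 540 → not met
8. emergency evacuation plan present → met
9. staff background re-check 97 days ago vs limit 90 → not met
10. unresolved licensing deficiencies 6 > 3 → not met
Not met: 1, 3, 5, 6, 7, 9, 10

1, 3, 5, 6, 7, 9, 10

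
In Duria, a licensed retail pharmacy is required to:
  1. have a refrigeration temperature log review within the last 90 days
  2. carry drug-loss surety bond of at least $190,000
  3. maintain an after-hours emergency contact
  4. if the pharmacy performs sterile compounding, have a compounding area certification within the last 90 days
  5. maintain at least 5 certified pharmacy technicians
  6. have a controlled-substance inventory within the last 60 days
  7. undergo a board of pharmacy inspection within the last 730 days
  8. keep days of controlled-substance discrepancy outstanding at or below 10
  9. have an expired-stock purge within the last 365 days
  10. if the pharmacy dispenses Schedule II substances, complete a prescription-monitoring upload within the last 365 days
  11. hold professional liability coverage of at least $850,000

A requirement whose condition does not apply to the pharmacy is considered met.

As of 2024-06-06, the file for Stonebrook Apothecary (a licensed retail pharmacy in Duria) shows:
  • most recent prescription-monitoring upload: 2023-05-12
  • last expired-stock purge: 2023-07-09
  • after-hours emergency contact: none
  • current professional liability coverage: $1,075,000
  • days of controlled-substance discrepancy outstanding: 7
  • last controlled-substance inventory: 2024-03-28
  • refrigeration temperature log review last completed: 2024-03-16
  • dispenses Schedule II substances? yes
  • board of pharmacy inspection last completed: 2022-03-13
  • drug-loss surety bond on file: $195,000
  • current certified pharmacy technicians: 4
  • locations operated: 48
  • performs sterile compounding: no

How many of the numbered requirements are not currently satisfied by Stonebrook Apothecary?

1. refrigeration temperature log review 82 days ago vs limit 90 → met
2. drug-loss surety bond $195,000 ≥ $190,000 → met
3. after-hours emergency contact absent → not met
4. condition 'performs sterile compounding' does not hold → requirement n/a → met
5. certified pharmacy technicians 4 < 5 → not met
6. controlled-substance inventory 70 days ago vs limit 60 → not met
7. board of pharmacy inspection 816 days ago vs limit 730 → not met
8. days of controlled-substance discrepancy outstanding 7 ≤ 10 → met
9. expired-stock purge 333 days ago vs limit 365 → met
10. condition 'dispenses Schedule II substances' holds; prescription-monitoring upload 391 days ago vs limit 365 → not met
11. professional liability coverage $1,075,000 ≥ $850,000 → met
Not met: 5 of 11

5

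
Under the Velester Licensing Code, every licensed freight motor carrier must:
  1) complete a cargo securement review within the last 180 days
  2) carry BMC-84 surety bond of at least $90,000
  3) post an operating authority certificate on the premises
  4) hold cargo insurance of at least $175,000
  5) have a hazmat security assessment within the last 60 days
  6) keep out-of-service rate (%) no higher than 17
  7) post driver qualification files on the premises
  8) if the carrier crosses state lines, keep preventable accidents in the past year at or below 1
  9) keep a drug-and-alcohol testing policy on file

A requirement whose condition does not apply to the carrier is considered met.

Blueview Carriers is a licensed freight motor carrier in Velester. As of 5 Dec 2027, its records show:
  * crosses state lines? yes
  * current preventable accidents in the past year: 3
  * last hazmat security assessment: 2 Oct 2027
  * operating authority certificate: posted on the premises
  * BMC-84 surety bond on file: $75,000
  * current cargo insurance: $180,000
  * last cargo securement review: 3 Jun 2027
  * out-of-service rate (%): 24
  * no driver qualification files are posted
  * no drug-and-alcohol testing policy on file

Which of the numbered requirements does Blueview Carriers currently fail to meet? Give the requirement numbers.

1. cargo securement review 185 days ago vs limit 180 → not met
2. BMC-84 surety bond $75,000 < $90,000 → not met
3. operating authority certificate present → met
4. cargo insurance $180,000 ≥ $175,000 → met
5. hazmat security assessment 64 days ago vs limit 60 → not met
6. out-of-service rate (%) 24 > 17 → not met
7. driver qualification files absent → not met
8. condition 'crosses state lines' holds; preventable accidents in the past year 3 > 1 → not met
9. drug-and-alcohol testing policy absent → not met
Not met: 1, 2, 5, 6, 7, 8, 9

1, 2, 5, 6, 7, 8, 9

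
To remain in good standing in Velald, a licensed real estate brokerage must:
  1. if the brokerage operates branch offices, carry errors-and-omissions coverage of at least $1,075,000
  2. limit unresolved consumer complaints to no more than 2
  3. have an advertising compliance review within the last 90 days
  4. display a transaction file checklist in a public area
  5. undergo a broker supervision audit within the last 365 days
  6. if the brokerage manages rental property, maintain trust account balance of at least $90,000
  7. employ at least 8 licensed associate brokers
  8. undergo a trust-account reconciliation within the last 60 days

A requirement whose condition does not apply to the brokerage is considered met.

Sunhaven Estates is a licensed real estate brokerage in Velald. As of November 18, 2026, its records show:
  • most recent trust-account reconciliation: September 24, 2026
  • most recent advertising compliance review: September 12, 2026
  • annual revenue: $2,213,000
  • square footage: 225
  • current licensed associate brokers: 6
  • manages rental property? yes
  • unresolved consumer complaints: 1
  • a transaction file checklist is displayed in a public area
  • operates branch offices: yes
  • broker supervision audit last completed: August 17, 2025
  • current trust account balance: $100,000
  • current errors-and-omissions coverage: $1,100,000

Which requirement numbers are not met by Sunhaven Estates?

5, 7

1. condition 'operates branch offices' holds; errors-and-omissions coverage $1,100,000 ≥ $1,075,000 → met
2. unresolved consumer complaints 1 ≤ 2 → met
3. advertising compliance review 67 days ago vs limit 90 → met
4. transaction file checklist present → met
5. broker supervision audit 458 days ago vs limit 365 → not met
6. condition 'manages rental property' holds; trust account balance $100,000 ≥ $90,000 → met
7. licensed associate brokers 6 < 8 → not met
8. trust-account reconciliation 55 days ago vs limit 60 → met
Not met: 5, 7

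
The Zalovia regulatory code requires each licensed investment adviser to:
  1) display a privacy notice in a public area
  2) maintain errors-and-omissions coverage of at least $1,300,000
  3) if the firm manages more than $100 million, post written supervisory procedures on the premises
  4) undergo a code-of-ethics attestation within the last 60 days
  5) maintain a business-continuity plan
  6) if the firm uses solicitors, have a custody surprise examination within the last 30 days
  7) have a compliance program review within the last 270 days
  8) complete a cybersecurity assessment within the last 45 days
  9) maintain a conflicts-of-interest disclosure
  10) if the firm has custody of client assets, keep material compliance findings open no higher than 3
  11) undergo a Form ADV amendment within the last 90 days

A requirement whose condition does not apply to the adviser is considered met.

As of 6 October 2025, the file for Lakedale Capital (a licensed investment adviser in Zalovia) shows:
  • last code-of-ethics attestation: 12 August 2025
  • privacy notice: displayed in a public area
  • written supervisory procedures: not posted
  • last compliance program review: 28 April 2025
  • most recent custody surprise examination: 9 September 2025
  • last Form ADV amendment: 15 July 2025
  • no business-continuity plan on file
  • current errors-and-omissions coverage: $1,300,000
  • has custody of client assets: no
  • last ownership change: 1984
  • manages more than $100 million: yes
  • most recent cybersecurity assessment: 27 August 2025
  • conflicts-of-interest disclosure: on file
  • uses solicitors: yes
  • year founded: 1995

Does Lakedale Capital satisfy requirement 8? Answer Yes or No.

Yes

8. cybersecurity assessment 40 days ago vs limit 45 → met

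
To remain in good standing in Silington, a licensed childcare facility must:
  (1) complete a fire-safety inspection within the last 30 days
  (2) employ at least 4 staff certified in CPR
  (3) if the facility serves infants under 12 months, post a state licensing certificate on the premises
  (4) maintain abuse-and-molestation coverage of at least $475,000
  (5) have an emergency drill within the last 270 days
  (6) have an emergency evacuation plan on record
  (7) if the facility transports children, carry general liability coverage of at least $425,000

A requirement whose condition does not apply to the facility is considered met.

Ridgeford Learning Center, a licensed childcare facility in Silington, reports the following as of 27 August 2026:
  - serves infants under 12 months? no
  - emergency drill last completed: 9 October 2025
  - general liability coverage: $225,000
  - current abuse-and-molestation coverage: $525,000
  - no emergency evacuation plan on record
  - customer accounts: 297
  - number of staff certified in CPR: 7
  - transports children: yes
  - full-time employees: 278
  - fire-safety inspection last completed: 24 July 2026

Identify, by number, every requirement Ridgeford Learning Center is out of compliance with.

1, 5, 6, 7

1. fire-safety inspection 34 days ago vs limit 30 → not met
2. staff certified in CPR 7 ≥ 4 → met
3. condition 'serves infants under 12 months' does not hold → requirement n/a → met
4. abuse-and-molestation coverage $525,000 ≥ $475,000 → met
5. emergency drill 322 days ago vs limit 270 → not met
6. emergency evacuation plan absent → not met
7. condition 'transports children' holds; general liability coverage $225,000 < $425,000 → not met
Not met: 1, 5, 6, 7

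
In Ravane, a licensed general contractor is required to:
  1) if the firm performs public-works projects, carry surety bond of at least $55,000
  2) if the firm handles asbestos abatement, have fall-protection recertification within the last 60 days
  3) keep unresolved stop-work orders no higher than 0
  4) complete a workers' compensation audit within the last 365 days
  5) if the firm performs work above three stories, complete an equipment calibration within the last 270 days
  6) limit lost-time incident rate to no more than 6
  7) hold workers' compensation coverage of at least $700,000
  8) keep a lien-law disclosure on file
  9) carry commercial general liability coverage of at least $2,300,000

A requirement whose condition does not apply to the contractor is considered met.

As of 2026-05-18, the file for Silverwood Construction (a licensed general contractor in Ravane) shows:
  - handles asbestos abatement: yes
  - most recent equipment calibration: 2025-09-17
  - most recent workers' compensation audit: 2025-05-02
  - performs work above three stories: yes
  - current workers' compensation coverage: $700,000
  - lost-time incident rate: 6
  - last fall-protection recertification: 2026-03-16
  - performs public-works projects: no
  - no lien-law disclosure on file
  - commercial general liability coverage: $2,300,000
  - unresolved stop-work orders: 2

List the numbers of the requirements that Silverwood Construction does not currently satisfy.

1. condition 'performs public-works projects' does not hold → requirement n/a → met
2. condition 'handles asbestos abatement' holds; fall-protection recertification 63 days ago vs limit 60 → not met
3. unresolved stop-work orders 2 > 0 → not met
4. workers' compensation audit 381 days ago vs limit 365 → not met
5. condition 'performs work above three stories' holds; equipment calibration 243 days ago vs limit 270 → met
6. lost-time incident rate 6 ≤ 6 → met
7. workers' compensation coverage $700,000 ≥ $700,000 → met
8. lien-law disclosure absent → not met
9. commercial general liability coverage $2,300,000 ≥ $2,300,000 → met
Not met: 2, 3, 4, 8

2, 3, 4, 8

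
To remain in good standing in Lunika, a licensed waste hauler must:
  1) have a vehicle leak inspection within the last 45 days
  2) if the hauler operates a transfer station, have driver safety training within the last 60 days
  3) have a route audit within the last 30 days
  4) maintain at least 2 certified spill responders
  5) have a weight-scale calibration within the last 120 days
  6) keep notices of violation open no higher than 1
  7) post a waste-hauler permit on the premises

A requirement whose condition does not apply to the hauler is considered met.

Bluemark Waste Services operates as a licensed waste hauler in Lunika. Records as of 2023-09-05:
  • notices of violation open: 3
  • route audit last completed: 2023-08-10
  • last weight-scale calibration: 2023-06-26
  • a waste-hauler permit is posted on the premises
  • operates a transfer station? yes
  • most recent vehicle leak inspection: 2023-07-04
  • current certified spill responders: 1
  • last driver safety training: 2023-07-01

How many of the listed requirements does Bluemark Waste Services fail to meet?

1. vehicle leak inspection 63 days ago vs limit 45 → not met
2. condition 'operates a transfer station' holds; driver safety training 66 days ago vs limit 60 → not met
3. route audit 26 days ago vs limit 30 → met
4. certified spill responders 1 < 2 → not met
5. weight-scale calibration 71 days ago vs limit 120 → met
6. notices of violation open 3 > 1 → not met
7. waste-hauler permit present → met
Not met: 4 of 7

4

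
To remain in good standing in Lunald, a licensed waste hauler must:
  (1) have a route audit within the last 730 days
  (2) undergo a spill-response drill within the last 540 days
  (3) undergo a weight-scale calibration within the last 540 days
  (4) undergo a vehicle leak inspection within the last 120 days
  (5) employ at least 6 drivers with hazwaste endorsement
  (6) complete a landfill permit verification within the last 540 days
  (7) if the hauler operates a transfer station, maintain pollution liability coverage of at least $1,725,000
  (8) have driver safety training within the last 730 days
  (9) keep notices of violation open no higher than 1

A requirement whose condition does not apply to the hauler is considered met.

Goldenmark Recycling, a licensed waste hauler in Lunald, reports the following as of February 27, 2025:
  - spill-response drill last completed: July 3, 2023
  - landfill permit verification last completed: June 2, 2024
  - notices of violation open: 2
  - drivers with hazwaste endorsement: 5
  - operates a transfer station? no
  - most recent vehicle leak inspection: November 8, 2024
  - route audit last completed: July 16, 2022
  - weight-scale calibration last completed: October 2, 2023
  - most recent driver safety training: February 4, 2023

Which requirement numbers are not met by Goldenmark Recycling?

1, 2, 5, 8, 9

1. route audit 957 days ago vs limit 730 → not met
2. spill-response drill 605 days ago vs limit 540 → not met
3. weight-scale calibration 514 days ago vs limit 540 → met
4. vehicle leak inspection 111 days ago vs limit 120 → met
5. drivers with hazwaste endorsement 5 < 6 → not met
6. landfill permit verification 270 days ago vs limit 540 → met
7. condition 'operates a transfer station' does not hold → requirement n/a → met
8. driver safety training 754 days ago vs limit 730 → not met
9. notices of violation open 2 > 1 → not met
Not met: 1, 2, 5, 8, 9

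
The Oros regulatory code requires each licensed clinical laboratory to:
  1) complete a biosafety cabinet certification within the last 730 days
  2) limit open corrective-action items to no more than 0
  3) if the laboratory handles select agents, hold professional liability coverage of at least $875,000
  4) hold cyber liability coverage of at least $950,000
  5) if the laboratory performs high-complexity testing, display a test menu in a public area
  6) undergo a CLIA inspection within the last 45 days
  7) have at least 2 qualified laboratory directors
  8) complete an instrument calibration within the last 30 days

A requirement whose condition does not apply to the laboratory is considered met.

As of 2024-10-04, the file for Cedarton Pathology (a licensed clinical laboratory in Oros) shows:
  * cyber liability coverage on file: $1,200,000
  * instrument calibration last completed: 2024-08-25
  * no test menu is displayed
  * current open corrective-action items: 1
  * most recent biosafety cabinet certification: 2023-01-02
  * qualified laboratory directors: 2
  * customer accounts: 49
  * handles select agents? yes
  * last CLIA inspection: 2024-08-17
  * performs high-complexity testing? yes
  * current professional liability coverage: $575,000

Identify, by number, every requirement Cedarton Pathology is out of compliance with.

1. biosafety cabinet certification 641 days ago vs limit 730 → met
2. open corrective-action items 1 > 0 → not met
3. condition 'handles select agents' holds; professional liability coverage $575,000 < $875,000 → not met
4. cyber liability coverage $1,200,000 ≥ $950,000 → met
5. condition 'performs high-complexity testing' holds; test menu absent → not met
6. CLIA inspection 48 days ago vs limit 45 → not met
7. qualified laboratory directors 2 ≥ 2 → met
8. instrument calibration 40 days ago vs limit 30 → not met
Not met: 2, 3, 5, 6, 8

2, 3, 5, 6, 8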